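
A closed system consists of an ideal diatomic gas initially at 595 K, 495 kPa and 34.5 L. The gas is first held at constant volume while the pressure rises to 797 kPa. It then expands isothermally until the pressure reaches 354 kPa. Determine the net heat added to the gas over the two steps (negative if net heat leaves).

48400 J

n = P₁V₁/(RT₁) = 495×34.5/(8.314×595) = 3.45 mol.
Step 1 — Isochoric: V stays 34.5 L; P/T = const ⇒ T₂ = 958 K, P₂ = 797 kPa.
W = 0 (no volume change).
ΔU = nCvΔT = 3.45×20.8×(958−595) = 26000 J.
Q = ΔU = 26000 J.
State after step 1: P = 797 kPa, V = 34.5 L, T = 958 K.
Step 2 — Isothermal: T stays 958 K; PV = const ⇒ V₂ = 77.7 L, P₂ = 354 kPa.
ΔU = 0 (ideal gas, T constant).
W = nRT ln(V₂/V₁) = 3.45×8.314×958×ln(2.25) = 22300 J.
Q = ΔU + W = 22300 J.
Net over both steps: W = 22300 J, Q = 48400 J, ΔU = 26000 J.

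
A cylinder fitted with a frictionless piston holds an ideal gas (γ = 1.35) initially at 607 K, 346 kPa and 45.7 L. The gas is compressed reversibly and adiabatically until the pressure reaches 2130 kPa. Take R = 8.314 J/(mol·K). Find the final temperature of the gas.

Adiabatic: T₂/T₁ = (P₂/P₁)^((γ−1)/γ) ⇒ T₂ = 607×(6.16)^0.259 = 972 K; V₂ = 11.9 L.

972 K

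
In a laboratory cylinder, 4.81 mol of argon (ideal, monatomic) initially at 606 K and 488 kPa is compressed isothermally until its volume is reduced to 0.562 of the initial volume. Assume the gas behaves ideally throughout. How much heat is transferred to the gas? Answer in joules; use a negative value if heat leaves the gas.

-14000 J

V₁ = nRT₁/P₁ = 4.81×8.314×606/488 = 49.7 L.
Isothermal: T stays 606 K; PV = const ⇒ V₂ = 27.9 L, P₂ = 868 kPa.
ΔU = 0 (ideal gas, T constant).
W = nRT ln(V₂/V₁) = 4.81×8.314×606×ln(0.562) = -14000 J.
Q = ΔU + W = -14000 J.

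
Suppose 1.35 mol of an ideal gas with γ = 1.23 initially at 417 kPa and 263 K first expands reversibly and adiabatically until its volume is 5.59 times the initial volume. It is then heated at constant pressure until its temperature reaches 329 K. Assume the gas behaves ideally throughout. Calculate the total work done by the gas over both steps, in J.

5900 J

V₁ = nRT₁/P₁ = 1.35×8.314×263/417 = 7.08 L.
Step 1 — Adiabatic: TV^(γ−1) = const ⇒ T₂ = 263×(0.179)^0.230 = 177 K; PV^γ = const ⇒ P₂ = 50.2 kPa.
ΔU = nCvΔT = 1.35×36.1×(177−263) = -4200 J.
Q = 0 for an adiabatic process, so W = −ΔU = 4200 J.
State after step 1: P = 50.2 kPa, V = 39.6 L, T = 177 K.
Step 2 — Isobaric: P stays 50.2 kPa; V/T = const ⇒ T₂ = 329 K, V₂ = 73.5 L.
W = PΔV = 50.2×(73.5−39.6) kPa·L = 1710 J.
ΔU = nCvΔT = 1.35×36.1×(329−177) = 7420 J.
Q = ΔU + W = nCpΔT = 9120 J.
Net over both steps: W = 5900 J, Q = 9120 J, ΔU = 3220 J.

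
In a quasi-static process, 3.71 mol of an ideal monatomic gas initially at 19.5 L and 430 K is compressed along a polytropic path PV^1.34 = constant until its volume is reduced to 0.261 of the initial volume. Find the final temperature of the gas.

P₁ = nRT₁/V₁ = 3.71×8.314×430/19.5 = 680 kPa.
Polytropic n=1.34: T₂ = T₁(V₁/V₂)^(n−1) = 430×(3.83)^0.34 = 679 K; P₂ = P₁(V₁/V₂)^n = 4110 kPa.

679 K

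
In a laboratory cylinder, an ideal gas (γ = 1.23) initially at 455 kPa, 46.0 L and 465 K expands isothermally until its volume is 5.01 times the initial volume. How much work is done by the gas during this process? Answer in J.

33700 J

n = P₁V₁/(RT₁) = 455×46.0/(8.314×465) = 5.41 mol.
Isothermal: T stays 465 K; PV = const ⇒ V₂ = 230 L, P₂ = 90.8 kPa.
W = nRT ln(V₂/V₁) = 5.41×8.314×465×ln(5.01) = 33700 J.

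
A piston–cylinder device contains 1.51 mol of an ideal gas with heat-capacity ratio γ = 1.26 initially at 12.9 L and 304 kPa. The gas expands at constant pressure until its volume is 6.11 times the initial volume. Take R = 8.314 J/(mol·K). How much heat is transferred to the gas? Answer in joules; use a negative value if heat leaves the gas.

T₁ = P₁V₁/(nR) = 304×12.9/(1.51×8.314) = 312 K.
Isobaric: P stays 304 kPa; V/T = const ⇒ T₂ = 1910 K, V₂ = 78.8 L.
W = PΔV = 304×(78.8−12.9) kPa·L = 20000 J.
ΔU = nCvΔT = 1.51×32.0×(1910−312) = 77100 J.
Q = ΔU + W = nCpΔT = 97100 J.

97100 J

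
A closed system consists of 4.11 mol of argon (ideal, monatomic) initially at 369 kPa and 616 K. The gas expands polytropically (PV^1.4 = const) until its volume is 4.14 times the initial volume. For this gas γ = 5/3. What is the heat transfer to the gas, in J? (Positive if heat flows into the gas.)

9120 J

V₁ = nRT₁/P₁ = 4.11×8.314×616/369 = 57.0 L.
Polytropic n=1.4: T₂ = T₁(V₁/V₂)^(n−1) = 616×(0.242)^0.40 = 349 K; P₂ = P₁(V₁/V₂)^n = 50.5 kPa.
W = (P₁V₁−P₂V₂)/(n−1) = (369×57.0−50.5×236)/0.40 = 22800 J.
ΔU = nCvΔT = 4.11×12.5×(349−616) = -13700 J.
Q = ΔU + W = 9120 J.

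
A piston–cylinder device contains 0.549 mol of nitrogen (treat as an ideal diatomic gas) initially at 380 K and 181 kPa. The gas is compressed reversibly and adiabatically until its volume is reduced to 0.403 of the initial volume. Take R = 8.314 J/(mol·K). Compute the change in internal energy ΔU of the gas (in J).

V₁ = nRT₁/P₁ = 0.549×8.314×380/181 = 9.58 L.
Adiabatic: TV^(γ−1) = const ⇒ T₂ = 380×(2.48)^0.400 = 547 K; PV^γ = const ⇒ P₂ = 646 kPa.
For an ideal gas ΔU = nCvΔT with Cv = (5/2)R = 20.8 J/(mol·K).
ΔU = 0.549×20.8×(547−380) = 1900 J.

1900 J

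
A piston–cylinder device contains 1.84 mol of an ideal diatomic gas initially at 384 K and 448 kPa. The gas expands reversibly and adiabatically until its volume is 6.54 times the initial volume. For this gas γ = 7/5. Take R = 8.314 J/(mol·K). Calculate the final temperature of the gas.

181 K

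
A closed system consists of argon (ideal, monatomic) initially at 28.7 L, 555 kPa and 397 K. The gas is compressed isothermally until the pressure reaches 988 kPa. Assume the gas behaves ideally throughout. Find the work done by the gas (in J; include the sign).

n = P₁V₁/(RT₁) = 555×28.7/(8.314×397) = 4.83 mol.
Isothermal: T stays 397 K; PV = const ⇒ V₂ = 16.1 L, P₂ = 988 kPa.
W = nRT ln(V₂/V₁) = 4.83×8.314×397×ln(0.562) = -9190 J.

-9190 J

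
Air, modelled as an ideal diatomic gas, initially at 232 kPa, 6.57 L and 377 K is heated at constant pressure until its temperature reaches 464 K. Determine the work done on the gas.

-352 J

n = P₁V₁/(RT₁) = 232×6.57/(8.314×377) = 0.486 mol.
Isobaric: P stays 232 kPa; V/T = const ⇒ T₂ = 464 K, V₂ = 8.09 L.
W = PΔV = 232×(8.09−6.57) kPa·L = 352 J.
Work done on the gas = −W_by = -352 J.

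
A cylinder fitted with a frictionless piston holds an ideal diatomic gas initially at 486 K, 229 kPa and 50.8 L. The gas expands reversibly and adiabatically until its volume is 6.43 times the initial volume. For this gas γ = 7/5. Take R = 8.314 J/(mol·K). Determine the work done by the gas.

15300 J

n = P₁V₁/(RT₁) = 229×50.8/(8.314×486) = 2.88 mol.
Adiabatic: TV^(γ−1) = const ⇒ T₂ = 486×(0.156)^0.400 = 231 K; PV^γ = const ⇒ P₂ = 16.9 kPa.
ΔU = nCvΔT = 2.88×20.8×(231−486) = -15300 J.
Q = 0 for an adiabatic process, so W = −ΔU = 15300 J.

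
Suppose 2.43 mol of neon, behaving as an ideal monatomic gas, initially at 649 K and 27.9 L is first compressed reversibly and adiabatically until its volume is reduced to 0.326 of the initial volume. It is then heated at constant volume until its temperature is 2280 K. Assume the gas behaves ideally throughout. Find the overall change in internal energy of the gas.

P₁ = nRT₁/V₁ = 2.43×8.314×649/27.9 = 470 kPa.
Step 1 — Adiabatic: TV^(γ−1) = const ⇒ T₂ = 649×(3.07)^0.667 = 1370 K; PV^γ = const ⇒ P₂ = 3040 kPa.
ΔU = nCvΔT = 2.43×12.5×(1370−649) = 21900 J.
Q = 0 for an adiabatic process, so W = −ΔU = -21900 J.
State after step 1: P = 3040 kPa, V = 9.10 L, T = 1370 K.
Step 2 — Isochoric: V stays 9.10 L; P/T = const ⇒ T₂ = 2280 K, P₂ = 5060 kPa.
W = 0 (no volume change).
ΔU = nCvΔT = 2.43×12.5×(2280−1370) = 27600 J.
Q = ΔU = 27600 J.
Net over both steps: W = -21900 J, Q = 27600 J, ΔU = 49400 J.

49400 J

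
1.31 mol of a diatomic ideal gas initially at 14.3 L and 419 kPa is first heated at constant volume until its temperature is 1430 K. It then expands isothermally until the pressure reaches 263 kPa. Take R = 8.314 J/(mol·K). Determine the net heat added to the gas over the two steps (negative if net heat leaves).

T₁ = P₁V₁/(nR) = 419×14.3/(1.31×8.314) = 550 K.
Step 1 — Isochoric: V stays 14.3 L; P/T = const ⇒ T₂ = 1430 K, P₂ = 1090 kPa.
W = 0 (no volume change).
ΔU = nCvΔT = 1.31×20.8×(1430−550) = 24000 J.
Q = ΔU = 24000 J.
State after step 1: P = 1090 kPa, V = 14.3 L, T = 1430 K.
Step 2 — Isothermal: T stays 1430 K; PV = const ⇒ V₂ = 59.2 L, P₂ = 263 kPa.
ΔU = 0 (ideal gas, T constant).
W = nRT ln(V₂/V₁) = 1.31×8.314×1430×ln(4.14) = 22100 J.
Q = ΔU + W = 22100 J.
Net over both steps: W = 22100 J, Q = 46100 J, ΔU = 24000 J.

46100 J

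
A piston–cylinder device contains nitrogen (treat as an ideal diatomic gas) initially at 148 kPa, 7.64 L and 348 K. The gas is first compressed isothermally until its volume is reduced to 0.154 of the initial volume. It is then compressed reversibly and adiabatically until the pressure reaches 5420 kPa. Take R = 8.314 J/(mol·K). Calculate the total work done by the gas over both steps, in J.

-3920 J

n = P₁V₁/(RT₁) = 148×7.64/(8.314×348) = 0.391 mol.
Step 1 — Isothermal: T stays 348 K; PV = const ⇒ V₂ = 1.18 L, P₂ = 961 kPa.
ΔU = 0 (ideal gas, T constant).
W = nRT ln(V₂/V₁) = 0.391×8.314×348×ln(0.154) = -2120 J.
Q = ΔU + W = -2120 J.
State after step 1: P = 961 kPa, V = 1.18 L, T = 348 K.
Step 2 — Adiabatic: T₂/T₁ = (P₂/P₁)^((γ−1)/γ) ⇒ T₂ = 348×(5.64)^0.286 = 570 K; V₂ = 0.342 L.
ΔU = nCvΔT = 0.391×20.8×(570−348) = 1810 J.
Q = 0 for an adiabatic process, so W = −ΔU = -1810 J.
Net over both steps: W = -3920 J, Q = -2120 J, ΔU = 1810 J.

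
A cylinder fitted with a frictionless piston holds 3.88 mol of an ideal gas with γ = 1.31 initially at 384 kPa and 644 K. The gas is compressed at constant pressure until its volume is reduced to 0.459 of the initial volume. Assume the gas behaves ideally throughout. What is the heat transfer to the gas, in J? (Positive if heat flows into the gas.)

-47500 J

V₁ = nRT₁/P₁ = 3.88×8.314×644/384 = 54.1 L.
Isobaric: P stays 384 kPa; V/T = const ⇒ T₂ = 296 K, V₂ = 24.8 L.
W = PΔV = 384×(24.8−54.1) kPa·L = -11200 J.
ΔU = nCvΔT = 3.88×26.8×(296−644) = -36300 J.
Q = ΔU + W = nCpΔT = -47500 J.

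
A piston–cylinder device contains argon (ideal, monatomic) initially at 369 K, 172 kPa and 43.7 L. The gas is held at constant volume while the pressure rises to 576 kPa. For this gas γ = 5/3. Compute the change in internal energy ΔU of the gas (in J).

26500 J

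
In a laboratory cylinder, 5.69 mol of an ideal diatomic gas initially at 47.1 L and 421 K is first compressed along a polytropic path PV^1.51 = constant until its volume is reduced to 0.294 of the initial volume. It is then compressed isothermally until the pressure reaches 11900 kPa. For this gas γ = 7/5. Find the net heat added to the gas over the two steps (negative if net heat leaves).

-46000 J

P₁ = nRT₁/V₁ = 5.69×8.314×421/47.1 = 423 kPa.
Step 1 — Polytropic n=1.51: T₂ = T₁(V₁/V₂)^(n−1) = 421×(3.40)^0.51 = 786 K; P₂ = P₁(V₁/V₂)^n = 2690 kPa.
W = (P₁V₁−P₂V₂)/(n−1) = (423×47.1−2690×13.8)/0.51 = -33900 J.
ΔU = nCvΔT = 5.69×20.8×(786−421) = 43200 J.
Q = ΔU + W = 9310 J.
State after step 1: P = 2690 kPa, V = 13.8 L, T = 786 K.
Step 2 — Isothermal: T stays 786 K; PV = const ⇒ V₂ = 3.12 L, P₂ = 11900 kPa.
ΔU = 0 (ideal gas, T constant).
W = nRT ln(V₂/V₁) = 5.69×8.314×786×ln(0.226) = -55400 J.
Q = ΔU + W = -55400 J.
Net over both steps: W = -89200 J, Q = -46000 J, ΔU = 43200 J.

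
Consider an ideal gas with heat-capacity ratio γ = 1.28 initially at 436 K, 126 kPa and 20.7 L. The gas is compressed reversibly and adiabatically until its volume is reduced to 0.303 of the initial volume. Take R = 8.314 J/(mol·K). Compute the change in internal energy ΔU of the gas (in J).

3700 J

n = P₁V₁/(RT₁) = 126×20.7/(8.314×436) = 0.720 mol.
Adiabatic: TV^(γ−1) = const ⇒ T₂ = 436×(3.30)^0.280 = 609 K; PV^γ = const ⇒ P₂ = 581 kPa.
For an ideal gas ΔU = nCvΔT with Cv = R/(γ−1) = 29.7 J/(mol·K).
ΔU = 0.720×29.7×(609−436) = 3700 J.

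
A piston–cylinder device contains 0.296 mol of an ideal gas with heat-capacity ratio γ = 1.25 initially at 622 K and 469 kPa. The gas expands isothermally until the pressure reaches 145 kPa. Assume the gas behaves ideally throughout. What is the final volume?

10.6 L

V₁ = nRT₁/P₁ = 0.296×8.314×622/469 = 3.26 L.
Isothermal: T stays 622 K; PV = const ⇒ V₂ = 10.6 L, P₂ = 145 kPa.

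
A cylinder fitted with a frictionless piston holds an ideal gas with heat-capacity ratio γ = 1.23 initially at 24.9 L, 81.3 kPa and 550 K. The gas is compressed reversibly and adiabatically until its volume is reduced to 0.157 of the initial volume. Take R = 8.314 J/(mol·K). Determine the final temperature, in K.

842 K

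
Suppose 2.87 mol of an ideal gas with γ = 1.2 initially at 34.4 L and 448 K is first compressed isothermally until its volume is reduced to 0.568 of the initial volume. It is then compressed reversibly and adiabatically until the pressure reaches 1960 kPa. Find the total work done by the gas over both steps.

-18700 J

P₁ = nRT₁/V₁ = 2.87×8.314×448/34.4 = 311 kPa.
Step 1 — Isothermal: T stays 448 K; PV = const ⇒ V₂ = 19.5 L, P₂ = 547 kPa.
ΔU = 0 (ideal gas, T constant).
W = nRT ln(V₂/V₁) = 2.87×8.314×448×ln(0.568) = -6050 J.
Q = ΔU + W = -6050 J.
State after step 1: P = 547 kPa, V = 19.5 L, T = 448 K.
Step 2 — Adiabatic: T₂/T₁ = (P₂/P₁)^((γ−1)/γ) ⇒ T₂ = 448×(3.58)^0.167 = 554 K; V₂ = 6.75 L.
ΔU = nCvΔT = 2.87×41.6×(554−448) = 12700 J.
Q = 0 for an adiabatic process, so W = −ΔU = -12700 J.
Net over both steps: W = -18700 J, Q = -6050 J, ΔU = 12700 J.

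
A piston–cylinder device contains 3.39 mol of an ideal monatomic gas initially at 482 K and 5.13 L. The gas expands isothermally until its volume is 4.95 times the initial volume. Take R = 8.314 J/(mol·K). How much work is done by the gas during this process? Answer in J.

21700 J

P₁ = nRT₁/V₁ = 3.39×8.314×482/5.13 = 2650 kPa.
Isothermal: T stays 482 K; PV = const ⇒ V₂ = 25.4 L, P₂ = 535 kPa.
W = nRT ln(V₂/V₁) = 3.39×8.314×482×ln(4.95) = 21700 J.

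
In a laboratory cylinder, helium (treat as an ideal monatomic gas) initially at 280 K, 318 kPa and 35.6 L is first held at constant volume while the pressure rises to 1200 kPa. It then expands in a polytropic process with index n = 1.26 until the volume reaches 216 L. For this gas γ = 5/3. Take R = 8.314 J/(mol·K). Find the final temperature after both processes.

661 K

n = P₁V₁/(RT₁) = 318×35.6/(8.314×280) = 4.86 mol.
Step 1 — Isochoric: V stays 35.6 L; P/T = const ⇒ T₂ = 1060 K, P₂ = 1200 kPa.
W = 0 (no volume change).
ΔU = nCvΔT = 4.86×12.5×(1060−280) = 47100 J.
Q = ΔU = 47100 J.
State after step 1: P = 1200 kPa, V = 35.6 L, T = 1060 K.
Step 2 — Polytropic n=1.26: T₂ = T₁(V₁/V₂)^(n−1) = 1060×(0.165)^0.26 = 661 K; P₂ = P₁(V₁/V₂)^n = 124 kPa.
W = (P₁V₁−P₂V₂)/(n−1) = (1200×35.6−124×216)/0.26 = 61500 J.
ΔU = nCvΔT = 4.86×12.5×(661−1060) = -24000 J.
Q = ΔU + W = 37500 J.
Net over both steps: W = 61500 J, Q = 84600 J, ΔU = 23100 J.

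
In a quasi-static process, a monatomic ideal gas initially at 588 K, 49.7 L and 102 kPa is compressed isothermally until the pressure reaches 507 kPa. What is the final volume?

10.0 L

Isothermal: T stays 588 K; PV = const ⇒ V₂ = 10.0 L, P₂ = 507 kPa.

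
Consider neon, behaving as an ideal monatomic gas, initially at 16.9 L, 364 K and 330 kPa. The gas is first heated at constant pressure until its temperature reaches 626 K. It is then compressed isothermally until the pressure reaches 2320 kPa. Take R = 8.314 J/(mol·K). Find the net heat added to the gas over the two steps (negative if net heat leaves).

n = P₁V₁/(RT₁) = 330×16.9/(8.314×364) = 1.84 mol.
Step 1 — Isobaric: P stays 330 kPa; V/T = const ⇒ T₂ = 626 K, V₂ = 29.1 L.
W = PΔV = 330×(29.1−16.9) kPa·L = 4010 J.
ΔU = nCvΔT = 1.84×12.5×(626−364) = 6020 J.
Q = ΔU + W = nCpΔT = 10000 J.
State after step 1: P = 330 kPa, V = 29.1 L, T = 626 K.
Step 2 — Isothermal: T stays 626 K; PV = const ⇒ V₂ = 4.13 L, P₂ = 2320 kPa.
ΔU = 0 (ideal gas, T constant).
W = nRT ln(V₂/V₁) = 1.84×8.314×626×ln(0.142) = -18700 J.
Q = ΔU + W = -18700 J.
Net over both steps: W = -14700 J, Q = -8670 J, ΔU = 6020 J.

-8670 J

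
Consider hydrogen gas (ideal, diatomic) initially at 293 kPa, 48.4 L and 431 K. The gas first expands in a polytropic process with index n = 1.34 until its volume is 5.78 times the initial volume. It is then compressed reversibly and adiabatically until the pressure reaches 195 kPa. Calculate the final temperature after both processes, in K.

414 K

n = P₁V₁/(RT₁) = 293×48.4/(8.314×431) = 3.96 mol.
Step 1 — Polytropic n=1.34: T₂ = T₁(V₁/V₂)^(n−1) = 431×(0.173)^0.34 = 237 K; P₂ = P₁(V₁/V₂)^n = 27.9 kPa.
W = (P₁V₁−P₂V₂)/(n−1) = (293×48.4−27.9×280)/0.34 = 18700 J.
ΔU = nCvΔT = 3.96×20.8×(237−431) = -15900 J.
Q = ΔU + W = 2810 J.
State after step 1: P = 27.9 kPa, V = 280 L, T = 237 K.
Step 2 — Adiabatic: T₂/T₁ = (P₂/P₁)^((γ−1)/γ) ⇒ T₂ = 237×(6.98)^0.286 = 414 K; V₂ = 69.8 L.
ΔU = nCvΔT = 3.96×20.8×(414−237) = 14500 J.
Q = 0 for an adiabatic process, so W = −ΔU = -14500 J.
Net over both steps: W = 4240 J, Q = 2810 J, ΔU = -1430 J.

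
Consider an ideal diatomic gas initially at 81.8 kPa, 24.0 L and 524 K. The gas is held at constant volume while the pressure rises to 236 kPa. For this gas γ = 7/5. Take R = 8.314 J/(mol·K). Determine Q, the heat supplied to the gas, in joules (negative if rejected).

n = P₁V₁/(RT₁) = 81.8×24.0/(8.314×524) = 0.451 mol.
Isochoric: V stays 24.0 L; P/T = const ⇒ T₂ = 1510 K, P₂ = 236 kPa.
W = 0 (no volume change).
ΔU = nCvΔT = 0.451×20.8×(1510−524) = 9250 J.
Q = ΔU = 9250 J.

9250 J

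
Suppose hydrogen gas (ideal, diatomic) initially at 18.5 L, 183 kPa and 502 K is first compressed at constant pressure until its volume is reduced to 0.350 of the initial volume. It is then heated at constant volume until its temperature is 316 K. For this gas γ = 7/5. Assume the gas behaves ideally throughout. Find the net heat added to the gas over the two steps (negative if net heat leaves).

-5340 J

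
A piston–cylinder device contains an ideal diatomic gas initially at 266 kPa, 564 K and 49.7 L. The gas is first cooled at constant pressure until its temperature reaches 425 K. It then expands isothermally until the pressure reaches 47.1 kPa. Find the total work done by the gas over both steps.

14000 J

n = P₁V₁/(RT₁) = 266×49.7/(8.314×564) = 2.82 mol.
Step 1 — Isobaric: P stays 266 kPa; V/T = const ⇒ T₂ = 425 K, V₂ = 37.5 L.
W = PΔV = 266×(37.5−49.7) kPa·L = -3260 J.
ΔU = nCvΔT = 2.82×20.8×(425−564) = -8150 J.
Q = ΔU + W = nCpΔT = -11400 J.
State after step 1: P = 266 kPa, V = 37.5 L, T = 425 K.
Step 2 — Isothermal: T stays 425 K; PV = const ⇒ V₂ = 212 L, P₂ = 47.1 kPa.
ΔU = 0 (ideal gas, T constant).
W = nRT ln(V₂/V₁) = 2.82×8.314×425×ln(5.65) = 17200 J.
Q = ΔU + W = 17200 J.
Net over both steps: W = 14000 J, Q = 5840 J, ΔU = -8150 J.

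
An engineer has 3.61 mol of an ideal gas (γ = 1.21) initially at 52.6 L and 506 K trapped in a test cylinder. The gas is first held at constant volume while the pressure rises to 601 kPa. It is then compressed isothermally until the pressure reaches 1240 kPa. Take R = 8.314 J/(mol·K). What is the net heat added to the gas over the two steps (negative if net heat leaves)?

55300 J

P₁ = nRT₁/V₁ = 3.61×8.314×506/52.6 = 289 kPa.
Step 1 — Isochoric: V stays 52.6 L; P/T = const ⇒ T₂ = 1050 K, P₂ = 601 kPa.
W = 0 (no volume change).
ΔU = nCvΔT = 3.61×39.6×(1050−506) = 78200 J.
Q = ΔU = 78200 J.
State after step 1: P = 601 kPa, V = 52.6 L, T = 1050 K.
Step 2 — Isothermal: T stays 1050 K; PV = const ⇒ V₂ = 25.5 L, P₂ = 1240 kPa.
ΔU = 0 (ideal gas, T constant).
W = nRT ln(V₂/V₁) = 3.61×8.314×1050×ln(0.485) = -22900 J.
Q = ΔU + W = -22900 J.
Net over both steps: W = -22900 J, Q = 55300 J, ΔU = 78200 J.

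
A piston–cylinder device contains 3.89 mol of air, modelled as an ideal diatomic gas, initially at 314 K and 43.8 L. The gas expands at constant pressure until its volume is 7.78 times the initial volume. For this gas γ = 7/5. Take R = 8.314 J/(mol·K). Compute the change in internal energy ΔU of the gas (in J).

P₁ = nRT₁/V₁ = 3.89×8.314×314/43.8 = 232 kPa.
Isobaric: P stays 232 kPa; V/T = const ⇒ T₂ = 2440 K, V₂ = 341 L.
For an ideal gas ΔU = nCvΔT with Cv = (5/2)R = 20.8 J/(mol·K).
ΔU = 3.89×20.8×(2440−314) = 172000 J.

172000 J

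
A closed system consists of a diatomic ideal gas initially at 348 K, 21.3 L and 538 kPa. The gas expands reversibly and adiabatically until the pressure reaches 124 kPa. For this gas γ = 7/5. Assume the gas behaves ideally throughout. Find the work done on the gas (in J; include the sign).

-9810 J

n = P₁V₁/(RT₁) = 538×21.3/(8.314×348) = 3.96 mol.
Adiabatic: T₂/T₁ = (P₂/P₁)^((γ−1)/γ) ⇒ T₂ = 348×(0.230)^0.286 = 229 K; V₂ = 60.8 L.
ΔU = nCvΔT = 3.96×20.8×(229−348) = -9810 J.
Q = 0 for an adiabatic process, so W = −ΔU = 9810 J.
Work done on the gas = −W_by = -9810 J.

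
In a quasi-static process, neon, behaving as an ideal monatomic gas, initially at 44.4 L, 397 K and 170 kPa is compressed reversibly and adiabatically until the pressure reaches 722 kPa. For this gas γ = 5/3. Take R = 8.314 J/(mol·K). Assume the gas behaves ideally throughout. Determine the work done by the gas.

n = P₁V₁/(RT₁) = 170×44.4/(8.314×397) = 2.29 mol.
Adiabatic: T₂/T₁ = (P₂/P₁)^((γ−1)/γ) ⇒ T₂ = 397×(4.25)^0.400 = 708 K; V₂ = 18.6 L.
ΔU = nCvΔT = 2.29×12.5×(708−397) = 8870 J.
Q = 0 for an adiabatic process, so W = −ΔU = -8870 J.

-8870 J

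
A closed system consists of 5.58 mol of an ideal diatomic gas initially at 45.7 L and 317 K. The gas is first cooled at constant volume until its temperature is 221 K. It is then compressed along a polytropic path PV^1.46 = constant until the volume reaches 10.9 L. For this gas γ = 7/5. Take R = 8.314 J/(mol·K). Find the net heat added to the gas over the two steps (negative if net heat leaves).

-8010 J

P₁ = nRT₁/V₁ = 5.58×8.314×317/45.7 = 322 kPa.
Step 1 — Isochoric: V stays 45.7 L; P/T = const ⇒ T₂ = 221 K, P₂ = 224 kPa.
W = 0 (no volume change).
ΔU = nCvΔT = 5.58×20.8×(221−317) = -11100 J.
Q = ΔU = -11100 J.
State after step 1: P = 224 kPa, V = 45.7 L, T = 221 K.
Step 2 — Polytropic n=1.46: T₂ = T₁(V₁/V₂)^(n−1) = 221×(4.19)^0.46 = 427 K; P₂ = P₁(V₁/V₂)^n = 1820 kPa.
W = (P₁V₁−P₂V₂)/(n−1) = (224×45.7−1820×10.9)/0.46 = -20800 J.
ΔU = nCvΔT = 5.58×20.8×(427−221) = 23900 J.
Q = ΔU + W = 3120 J.
Net over both steps: W = -20800 J, Q = -8010 J, ΔU = 12800 J.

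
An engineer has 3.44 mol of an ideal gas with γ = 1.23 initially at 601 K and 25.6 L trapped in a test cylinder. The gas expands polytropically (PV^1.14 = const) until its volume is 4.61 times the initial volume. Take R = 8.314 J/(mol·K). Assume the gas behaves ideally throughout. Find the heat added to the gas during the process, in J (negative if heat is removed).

P₁ = nRT₁/V₁ = 3.44×8.314×601/25.6 = 671 kPa.
Polytropic n=1.14: T₂ = T₁(V₁/V₂)^(n−1) = 601×(0.217)^0.14 = 485 K; P₂ = P₁(V₁/V₂)^n = 118 kPa.
W = (P₁V₁−P₂V₂)/(n−1) = (671×25.6−118×118)/0.14 = 23600 J.
ΔU = nCvΔT = 3.44×36.1×(485−601) = -14400 J.
Q = ΔU + W = 9250 J.

9250 J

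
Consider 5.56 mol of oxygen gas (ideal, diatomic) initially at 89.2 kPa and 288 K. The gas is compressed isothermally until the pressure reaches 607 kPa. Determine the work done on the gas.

25500 J

V₁ = nRT₁/P₁ = 5.56×8.314×288/89.2 = 149 L.
Isothermal: T stays 288 K; PV = const ⇒ V₂ = 21.9 L, P₂ = 607 kPa.
W = nRT ln(V₂/V₁) = 5.56×8.314×288×ln(0.147) = -25500 J.
Work done on the gas = −W_by = 25500 J.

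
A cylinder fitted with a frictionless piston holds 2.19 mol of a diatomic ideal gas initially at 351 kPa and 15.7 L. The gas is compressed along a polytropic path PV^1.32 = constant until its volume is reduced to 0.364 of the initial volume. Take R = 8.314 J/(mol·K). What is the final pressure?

1330 kPa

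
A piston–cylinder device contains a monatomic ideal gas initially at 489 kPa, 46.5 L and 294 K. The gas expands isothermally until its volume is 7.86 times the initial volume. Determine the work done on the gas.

-46900 J

n = P₁V₁/(RT₁) = 489×46.5/(8.314×294) = 9.30 mol.
Isothermal: T stays 294 K; PV = const ⇒ V₂ = 365 L, P₂ = 62.2 kPa.
W = nRT ln(V₂/V₁) = 9.30×8.314×294×ln(7.86) = 46900 J.
Work done on the gas = −W_by = -46900 J.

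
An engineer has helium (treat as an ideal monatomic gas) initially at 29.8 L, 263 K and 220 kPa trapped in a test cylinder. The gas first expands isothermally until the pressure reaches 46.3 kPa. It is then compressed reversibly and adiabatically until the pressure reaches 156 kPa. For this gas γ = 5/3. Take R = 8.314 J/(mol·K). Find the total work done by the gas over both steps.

4070 J

n = P₁V₁/(RT₁) = 220×29.8/(8.314×263) = 3.00 mol.
Step 1 — Isothermal: T stays 263 K; PV = const ⇒ V₂ = 142 L, P₂ = 46.3 kPa.
ΔU = 0 (ideal gas, T constant).
W = nRT ln(V₂/V₁) = 3.00×8.314×263×ln(4.75) = 10200 J.
Q = ΔU + W = 10200 J.
State after step 1: P = 46.3 kPa, V = 142 L, T = 263 K.
Step 2 — Adiabatic: T₂/T₁ = (P₂/P₁)^((γ−1)/γ) ⇒ T₂ = 263×(3.37)^0.400 = 428 K; V₂ = 68.3 L.
ΔU = nCvΔT = 3.00×12.5×(428−263) = 6150 J.
Q = 0 for an adiabatic process, so W = −ΔU = -6150 J.
Net over both steps: W = 4070 J, Q = 10200 J, ΔU = 6150 J.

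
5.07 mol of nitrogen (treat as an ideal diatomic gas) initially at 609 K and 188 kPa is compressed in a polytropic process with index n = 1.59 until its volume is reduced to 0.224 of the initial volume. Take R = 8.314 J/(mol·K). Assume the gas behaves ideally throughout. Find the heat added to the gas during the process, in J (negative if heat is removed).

V₁ = nRT₁/P₁ = 5.07×8.314×609/188 = 137 L.
Polytropic n=1.59: T₂ = T₁(V₁/V₂)^(n−1) = 609×(4.46)^0.59 = 1470 K; P₂ = P₁(V₁/V₂)^n = 2030 kPa.
W = (P₁V₁−P₂V₂)/(n−1) = (188×137−2030×30.6)/0.59 = -61700 J.
ΔU = nCvΔT = 5.07×20.8×(1470−609) = 91000 J.
Q = ΔU + W = 29300 J.

29300 J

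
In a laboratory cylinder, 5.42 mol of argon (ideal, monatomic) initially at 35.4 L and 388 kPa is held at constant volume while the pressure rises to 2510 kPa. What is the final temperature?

1970 K

T₁ = P₁V₁/(nR) = 388×35.4/(5.42×8.314) = 305 K.
Isochoric: V stays 35.4 L; P/T = const ⇒ T₂ = 1970 K, P₂ = 2510 kPa.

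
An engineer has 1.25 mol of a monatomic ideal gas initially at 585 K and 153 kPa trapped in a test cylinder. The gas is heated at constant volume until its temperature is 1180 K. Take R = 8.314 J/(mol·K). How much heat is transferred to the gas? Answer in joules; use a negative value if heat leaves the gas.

V₁ = nRT₁/P₁ = 1.25×8.314×585/153 = 39.7 L.
Isochoric: V stays 39.7 L; P/T = const ⇒ T₂ = 1180 K, P₂ = 309 kPa.
W = 0 (no volume change).
ΔU = nCvΔT = 1.25×12.5×(1180−585) = 9280 J.
Q = ΔU = 9280 J.

9280 J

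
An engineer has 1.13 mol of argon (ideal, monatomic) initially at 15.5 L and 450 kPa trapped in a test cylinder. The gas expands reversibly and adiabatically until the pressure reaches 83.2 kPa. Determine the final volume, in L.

T₁ = P₁V₁/(nR) = 450×15.5/(1.13×8.314) = 742 K.
Adiabatic: T₂/T₁ = (P₂/P₁)^((γ−1)/γ) ⇒ T₂ = 742×(0.185)^0.400 = 378 K; V₂ = 42.7 L.

42.7 L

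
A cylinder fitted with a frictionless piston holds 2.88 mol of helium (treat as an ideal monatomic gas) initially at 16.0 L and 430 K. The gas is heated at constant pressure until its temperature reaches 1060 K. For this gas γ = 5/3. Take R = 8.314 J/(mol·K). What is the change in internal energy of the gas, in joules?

22600 J

P₁ = nRT₁/V₁ = 2.88×8.314×430/16.0 = 644 kPa.
Isobaric: P stays 644 kPa; V/T = const ⇒ T₂ = 1060 K, V₂ = 39.4 L.
For an ideal gas ΔU = nCvΔT with Cv = (3/2)R = 12.5 J/(mol·K).
ΔU = 2.88×12.5×(1060−430) = 22600 J.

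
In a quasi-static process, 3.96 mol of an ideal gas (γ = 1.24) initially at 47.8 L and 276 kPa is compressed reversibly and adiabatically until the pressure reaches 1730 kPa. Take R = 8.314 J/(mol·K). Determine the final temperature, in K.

T₁ = P₁V₁/(nR) = 276×47.8/(3.96×8.314) = 401 K.
Adiabatic: T₂/T₁ = (P₂/P₁)^((γ−1)/γ) ⇒ T₂ = 401×(6.27)^0.194 = 572 K; V₂ = 10.9 L.

572 K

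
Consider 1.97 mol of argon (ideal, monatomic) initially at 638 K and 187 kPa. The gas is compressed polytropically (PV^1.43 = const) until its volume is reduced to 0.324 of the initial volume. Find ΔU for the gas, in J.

9770 J

V₁ = nRT₁/P₁ = 1.97×8.314×638/187 = 55.9 L.
Polytropic n=1.43: T₂ = T₁(V₁/V₂)^(n−1) = 638×(3.09)^0.43 = 1040 K; P₂ = P₁(V₁/V₂)^n = 937 kPa.
For an ideal gas ΔU = nCvΔT with Cv = (3/2)R = 12.5 J/(mol·K).
ΔU = 1.97×12.5×(1040−638) = 9770 J.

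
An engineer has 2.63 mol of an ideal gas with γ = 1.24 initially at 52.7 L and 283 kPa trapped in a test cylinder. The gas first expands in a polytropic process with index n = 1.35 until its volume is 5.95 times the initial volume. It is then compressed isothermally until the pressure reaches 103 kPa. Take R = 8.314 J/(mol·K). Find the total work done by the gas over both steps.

8620 J

T₁ = P₁V₁/(nR) = 283×52.7/(2.63×8.314) = 682 K.
Step 1 — Polytropic n=1.35: T₂ = T₁(V₁/V₂)^(n−1) = 682×(0.168)^0.35 = 365 K; P₂ = P₁(V₁/V₂)^n = 25.5 kPa.
W = (P₁V₁−P₂V₂)/(n−1) = (283×52.7−25.5×314)/0.35 = 19800 J.
ΔU = nCvΔT = 2.63×34.6×(365−682) = -28900 J.
Q = ΔU + W = -9070 J.
State after step 1: P = 25.5 kPa, V = 314 L, T = 365 K.
Step 2 — Isothermal: T stays 365 K; PV = const ⇒ V₂ = 77.6 L, P₂ = 103 kPa.
ΔU = 0 (ideal gas, T constant).
W = nRT ln(V₂/V₁) = 2.63×8.314×365×ln(0.247) = -11200 J.
Q = ΔU + W = -11200 J.
Net over both steps: W = 8620 J, Q = -20200 J, ΔU = -28900 J.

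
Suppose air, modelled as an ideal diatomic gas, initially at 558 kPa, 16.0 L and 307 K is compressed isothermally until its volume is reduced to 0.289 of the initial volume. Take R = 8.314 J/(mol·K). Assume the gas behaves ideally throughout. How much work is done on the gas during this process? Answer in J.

11100 J

n = P₁V₁/(RT₁) = 558×16.0/(8.314×307) = 3.50 mol.
Isothermal: T stays 307 K; PV = const ⇒ V₂ = 4.62 L, P₂ = 1930 kPa.
W = nRT ln(V₂/V₁) = 3.50×8.314×307×ln(0.289) = -11100 J.
Work done on the gas = −W_by = 11100 J.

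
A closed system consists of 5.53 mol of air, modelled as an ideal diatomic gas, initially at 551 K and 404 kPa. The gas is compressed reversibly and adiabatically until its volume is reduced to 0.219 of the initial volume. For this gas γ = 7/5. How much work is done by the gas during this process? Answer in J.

-52900 J

V₁ = nRT₁/P₁ = 5.53×8.314×551/404 = 62.7 L.
Adiabatic: TV^(γ−1) = const ⇒ T₂ = 551×(4.57)^0.400 = 1010 K; PV^γ = const ⇒ P₂ = 3390 kPa.
ΔU = nCvΔT = 5.53×20.8×(1010−551) = 52900 J.
Q = 0 for an adiabatic process, so W = −ΔU = -52900 J.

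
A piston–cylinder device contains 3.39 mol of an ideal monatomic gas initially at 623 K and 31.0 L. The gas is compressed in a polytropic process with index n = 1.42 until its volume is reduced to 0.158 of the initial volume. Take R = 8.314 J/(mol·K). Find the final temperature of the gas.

1350 K

P₁ = nRT₁/V₁ = 3.39×8.314×623/31.0 = 566 kPa.
Polytropic n=1.42: T₂ = T₁(V₁/V₂)^(n−1) = 623×(6.33)^0.42 = 1350 K; P₂ = P₁(V₁/V₂)^n = 7780 kPa.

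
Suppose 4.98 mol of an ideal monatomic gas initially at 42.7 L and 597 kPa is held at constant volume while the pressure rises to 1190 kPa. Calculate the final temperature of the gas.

1230 K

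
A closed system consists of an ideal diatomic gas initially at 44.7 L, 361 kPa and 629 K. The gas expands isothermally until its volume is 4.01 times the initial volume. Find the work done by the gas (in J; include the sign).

22400 J

n = P₁V₁/(RT₁) = 361×44.7/(8.314×629) = 3.09 mol.
Isothermal: T stays 629 K; PV = const ⇒ V₂ = 179 L, P₂ = 90.0 kPa.
W = nRT ln(V₂/V₁) = 3.09×8.314×629×ln(4.01) = 22400 J.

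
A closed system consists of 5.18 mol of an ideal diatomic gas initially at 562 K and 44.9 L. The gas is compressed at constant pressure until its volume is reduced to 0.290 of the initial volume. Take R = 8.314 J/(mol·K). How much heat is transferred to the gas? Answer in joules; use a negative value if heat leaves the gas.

-60100 J

P₁ = nRT₁/V₁ = 5.18×8.314×562/44.9 = 539 kPa.
Isobaric: P stays 539 kPa; V/T = const ⇒ T₂ = 163 K, V₂ = 13.0 L.
W = PΔV = 539×(13.0−44.9) kPa·L = -17200 J.
ΔU = nCvΔT = 5.18×20.8×(163−562) = -43000 J.
Q = ΔU + W = nCpΔT = -60100 J.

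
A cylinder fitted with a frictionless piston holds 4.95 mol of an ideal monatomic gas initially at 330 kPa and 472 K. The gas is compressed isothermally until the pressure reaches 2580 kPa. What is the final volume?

7.53 L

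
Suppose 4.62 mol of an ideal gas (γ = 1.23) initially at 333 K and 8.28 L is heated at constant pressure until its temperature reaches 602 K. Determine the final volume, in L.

P₁ = nRT₁/V₁ = 4.62×8.314×333/8.28 = 1540 kPa.
Isobaric: P stays 1540 kPa; V/T = const ⇒ T₂ = 602 K, V₂ = 15.0 L.

15.0 L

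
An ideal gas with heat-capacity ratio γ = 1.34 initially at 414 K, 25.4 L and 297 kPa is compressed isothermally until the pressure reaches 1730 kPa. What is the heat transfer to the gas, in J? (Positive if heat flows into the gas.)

-13300 J

n = P₁V₁/(RT₁) = 297×25.4/(8.314×414) = 2.19 mol.
Isothermal: T stays 414 K; PV = const ⇒ V₂ = 4.36 L, P₂ = 1730 kPa.
ΔU = 0 (ideal gas, T constant).
W = nRT ln(V₂/V₁) = 2.19×8.314×414×ln(0.172) = -13300 J.
Q = ΔU + W = -13300 J.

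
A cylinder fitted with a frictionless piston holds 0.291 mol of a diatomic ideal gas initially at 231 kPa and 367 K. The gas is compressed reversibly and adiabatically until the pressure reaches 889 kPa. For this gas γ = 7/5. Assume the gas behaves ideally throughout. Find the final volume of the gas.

V₁ = nRT₁/P₁ = 0.291×8.314×367/231 = 3.84 L.
Adiabatic: T₂/T₁ = (P₂/P₁)^((γ−1)/γ) ⇒ T₂ = 367×(3.85)^0.286 = 539 K; V₂ = 1.47 L.

1.47 L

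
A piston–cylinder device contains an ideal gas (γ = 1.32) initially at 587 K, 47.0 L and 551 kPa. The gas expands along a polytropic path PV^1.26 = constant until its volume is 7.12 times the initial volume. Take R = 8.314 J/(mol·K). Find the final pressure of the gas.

46.5 kPa

Polytropic n=1.26: T₂ = T₁(V₁/V₂)^(n−1) = 587×(0.140)^0.26 = 352 K; P₂ = P₁(V₁/V₂)^n = 46.5 kPa.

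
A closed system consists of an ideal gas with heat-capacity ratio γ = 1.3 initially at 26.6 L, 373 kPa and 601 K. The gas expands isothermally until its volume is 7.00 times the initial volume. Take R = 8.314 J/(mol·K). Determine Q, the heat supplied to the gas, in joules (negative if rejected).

n = P₁V₁/(RT₁) = 373×26.6/(8.314×601) = 1.99 mol.
Isothermal: T stays 601 K; PV = const ⇒ V₂ = 186 L, P₂ = 53.3 kPa.
ΔU = 0 (ideal gas, T constant).
W = nRT ln(V₂/V₁) = 1.99×8.314×601×ln(7.00) = 19300 J.
Q = ΔU + W = 19300 J.

19300 J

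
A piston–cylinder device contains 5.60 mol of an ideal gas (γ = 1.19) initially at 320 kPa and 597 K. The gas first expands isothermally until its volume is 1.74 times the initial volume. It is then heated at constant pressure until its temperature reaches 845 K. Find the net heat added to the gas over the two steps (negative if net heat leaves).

87700 J

V₁ = nRT₁/P₁ = 5.60×8.314×597/320 = 86.9 L.
Step 1 — Isothermal: T stays 597 K; PV = const ⇒ V₂ = 151 L, P₂ = 184 kPa.
ΔU = 0 (ideal gas, T constant).
W = nRT ln(V₂/V₁) = 5.60×8.314×597×ln(1.74) = 15400 J.
Q = ΔU + W = 15400 J.
State after step 1: P = 184 kPa, V = 151 L, T = 597 K.
Step 2 — Isobaric: P stays 184 kPa; V/T = const ⇒ T₂ = 845 K, V₂ = 214 L.
W = PΔV = 184×(214−151) kPa·L = 11500 J.
ΔU = nCvΔT = 5.60×43.8×(845−597) = 60800 J.
Q = ΔU + W = nCpΔT = 72300 J.
Net over both steps: W = 26900 J, Q = 87700 J, ΔU = 60800 J.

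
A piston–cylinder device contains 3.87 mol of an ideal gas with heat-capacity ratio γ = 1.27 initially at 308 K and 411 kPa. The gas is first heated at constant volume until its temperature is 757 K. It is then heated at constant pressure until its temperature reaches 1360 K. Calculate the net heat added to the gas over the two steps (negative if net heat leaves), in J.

V₁ = nRT₁/P₁ = 3.87×8.314×308/411 = 24.1 L.
Step 1 — Isochoric: V stays 24.1 L; P/T = const ⇒ T₂ = 757 K, P₂ = 1010 kPa.
W = 0 (no volume change).
ΔU = nCvΔT = 3.87×30.8×(757−308) = 53500 J.
Q = ΔU = 53500 J.
State after step 1: P = 1010 kPa, V = 24.1 L, T = 757 K.
Step 2 — Isobaric: P stays 1010 kPa; V/T = const ⇒ T₂ = 1360 K, V₂ = 43.3 L.
W = PΔV = 1010×(43.3−24.1) kPa·L = 19400 J.
ΔU = nCvΔT = 3.87×30.8×(1360−757) = 71900 J.
Q = ΔU + W = nCpΔT = 91300 J.
Net over both steps: W = 19400 J, Q = 145000 J, ΔU = 125000 J.

145000 J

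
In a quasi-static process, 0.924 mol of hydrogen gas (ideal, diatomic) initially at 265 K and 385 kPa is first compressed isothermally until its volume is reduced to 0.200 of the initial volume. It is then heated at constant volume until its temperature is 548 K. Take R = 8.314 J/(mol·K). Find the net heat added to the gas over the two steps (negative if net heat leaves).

V₁ = nRT₁/P₁ = 0.924×8.314×265/385 = 5.29 L.
Step 1 — Isothermal: T stays 265 K; PV = const ⇒ V₂ = 1.06 L, P₂ = 1920 kPa.
ΔU = 0 (ideal gas, T constant).
W = nRT ln(V₂/V₁) = 0.924×8.314×265×ln(0.200) = -3280 J.
Q = ΔU + W = -3280 J.
State after step 1: P = 1920 kPa, V = 1.06 L, T = 265 K.
Step 2 — Isochoric: V stays 1.06 L; P/T = const ⇒ T₂ = 548 K, P₂ = 3980 kPa.
W = 0 (no volume change).
ΔU = nCvΔT = 0.924×20.8×(548−265) = 5440 J.
Q = ΔU = 5440 J.
Net over both steps: W = -3280 J, Q = 2160 J, ΔU = 5440 J.

2160 J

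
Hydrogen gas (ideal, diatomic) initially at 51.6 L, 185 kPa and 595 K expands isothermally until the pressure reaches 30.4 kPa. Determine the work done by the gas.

17200 J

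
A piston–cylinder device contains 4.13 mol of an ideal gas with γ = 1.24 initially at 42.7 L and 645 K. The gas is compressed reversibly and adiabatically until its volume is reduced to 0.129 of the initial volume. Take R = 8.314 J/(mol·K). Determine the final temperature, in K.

P₁ = nRT₁/V₁ = 4.13×8.314×645/42.7 = 519 kPa.
Adiabatic: TV^(γ−1) = const ⇒ T₂ = 645×(7.75)^0.240 = 1050 K; PV^γ = const ⇒ P₂ = 6570 kPa.

1050 K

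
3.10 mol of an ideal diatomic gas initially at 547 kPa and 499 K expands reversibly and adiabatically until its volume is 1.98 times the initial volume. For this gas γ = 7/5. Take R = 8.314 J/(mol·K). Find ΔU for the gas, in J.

-7690 J

V₁ = nRT₁/P₁ = 3.10×8.314×499/547 = 23.5 L.
Adiabatic: TV^(γ−1) = const ⇒ T₂ = 499×(0.505)^0.400 = 380 K; PV^γ = const ⇒ P₂ = 210 kPa.
For an ideal gas ΔU = nCvΔT with Cv = (5/2)R = 20.8 J/(mol·K).
ΔU = 3.10×20.8×(380−499) = -7690 J.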